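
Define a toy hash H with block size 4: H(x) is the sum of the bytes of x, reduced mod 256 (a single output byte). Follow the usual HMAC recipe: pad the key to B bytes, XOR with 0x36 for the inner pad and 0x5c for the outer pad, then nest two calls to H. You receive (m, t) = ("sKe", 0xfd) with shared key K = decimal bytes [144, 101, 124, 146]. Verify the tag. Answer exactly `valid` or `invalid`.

valid

Key decimal bytes [144, 101, 124, 146] = 90 65 7c 92 is exactly B = 4 bytes: K' = 90 65 7c 92.
K' ⊕ ipad = a6 53 4a a4; K' ⊕ opad = cc 39 20 ce.
Inner hash: sum = 166+83+74+164+115+75+101 = 778; mod 256 = 10 → 0a.
Outer hash (recomputed tag): sum = 204+57+32+206+10 = 509; mod 256 = 253 → fd.
Recomputed tag = fd; claimed = fd → match.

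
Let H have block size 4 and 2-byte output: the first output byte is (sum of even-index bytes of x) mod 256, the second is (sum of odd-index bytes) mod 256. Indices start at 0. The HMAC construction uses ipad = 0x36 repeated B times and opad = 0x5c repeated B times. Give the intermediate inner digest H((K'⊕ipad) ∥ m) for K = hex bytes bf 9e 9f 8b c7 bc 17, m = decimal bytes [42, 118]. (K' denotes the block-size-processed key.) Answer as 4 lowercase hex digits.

Key hex bytes bf 9e 9f 8b c7 bc 17 is 7 bytes > B = 4, so hash it first: H(key) = 3c e5, then zero-pad to 4 bytes: K' = 3c e5 00 00.
K' ⊕ ipad = 0a d3 36 36.
Inner input = 0a d3 36 36 ∥ 2a 76.
Inner hash: even-index sum = 106 mod 256 = 106; odd-index sum = 383 mod 256 = 127 → 6a 7f.

6a7f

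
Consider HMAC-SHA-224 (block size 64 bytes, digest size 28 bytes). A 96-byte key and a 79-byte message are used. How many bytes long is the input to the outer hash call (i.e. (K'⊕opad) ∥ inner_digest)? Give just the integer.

Key is 96 > 64 bytes, so it is hashed to 28 bytes then zero-padded to 64: |K'| = 64.
Outer input = (K'⊕opad) ∥ H(inner) → 64 + 28 = 92 bytes.

92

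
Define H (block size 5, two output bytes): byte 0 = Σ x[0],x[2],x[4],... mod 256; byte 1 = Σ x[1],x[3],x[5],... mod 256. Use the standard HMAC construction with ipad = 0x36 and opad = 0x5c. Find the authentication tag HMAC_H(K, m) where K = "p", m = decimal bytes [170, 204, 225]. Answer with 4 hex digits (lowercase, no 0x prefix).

Key "p" = 70 is 1 byte ≤ B = 5; zero-pad to 5 bytes: K' = 70 00 00 00 00.
K' ⊕ ipad = 46 36 36 36 36.  K' ⊕ opad = 2c 5c 5c 5c 5c.
Inner input = (K'⊕ipad) ∥ m = 46 36 36 36 36 ∥ aa cc e1.
Inner hash: even-index sum = 382 mod 256 = 126; odd-index sum = 503 mod 256 = 247 → 7e f7.
Outer input = (K'⊕opad) ∥ inner = 2c 5c 5c 5c 5c ∥ 7e f7.
Outer hash (tag): even-index sum = 475 mod 256 = 219; odd-index sum = 310 mod 256 = 54 → db 36.

db36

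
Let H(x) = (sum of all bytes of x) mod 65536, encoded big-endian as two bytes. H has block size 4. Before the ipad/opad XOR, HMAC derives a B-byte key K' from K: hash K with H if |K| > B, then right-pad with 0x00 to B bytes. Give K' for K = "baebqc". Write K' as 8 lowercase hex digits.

|K| = 6 > B = 4, so first hash the key.
H(K): sum = 98+97+101+98+113+99 = 606 → 02 5e.
Zero-pad H(K) = 02 5e to 4 bytes: K' = 02 5e 00 00.

025e0000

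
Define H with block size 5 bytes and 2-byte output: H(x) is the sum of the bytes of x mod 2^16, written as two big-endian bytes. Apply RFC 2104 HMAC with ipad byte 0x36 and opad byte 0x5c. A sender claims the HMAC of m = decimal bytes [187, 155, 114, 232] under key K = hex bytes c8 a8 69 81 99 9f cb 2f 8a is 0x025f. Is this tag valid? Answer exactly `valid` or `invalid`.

valid

Key hex bytes c8 a8 69 81 99 9f cb 2f 8a is 9 bytes > B = 5, so hash it first: H(key) = 05 16, then zero-pad to 5 bytes: K' = 05 16 00 00 00.
K' ⊕ ipad = 33 20 36 36 36; K' ⊕ opad = 59 4a 5c 5c 5c.
Inner hash: sum = 51+32+54+54+54+187+155+114+232 = 933 → 03 a5.
Outer hash (recomputed tag): sum = 89+74+92+92+92+3+165 = 607 → 02 5f.
Recomputed tag = 025f; claimed = 025f → match.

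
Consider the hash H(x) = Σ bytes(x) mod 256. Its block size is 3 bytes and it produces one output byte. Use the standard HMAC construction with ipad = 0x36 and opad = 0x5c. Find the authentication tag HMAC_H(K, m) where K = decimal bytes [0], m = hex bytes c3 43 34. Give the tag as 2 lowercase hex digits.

f0

Key decimal bytes [0] = 00 is 1 byte ≤ B = 3; zero-pad to 3 bytes: K' = 00 00 00.
K' ⊕ ipad = 36 36 36.  K' ⊕ opad = 5c 5c 5c.
Inner input = (K'⊕ipad) ∥ m = 36 36 36 ∥ c3 43 34.
Inner hash: sum = 54+54+54+195+67+52 = 476; mod 256 = 220 → dc.
Outer input = (K'⊕opad) ∥ inner = 5c 5c 5c ∥ dc.
Outer hash (tag): sum = 92+92+92+220 = 496; mod 256 = 240 → f0.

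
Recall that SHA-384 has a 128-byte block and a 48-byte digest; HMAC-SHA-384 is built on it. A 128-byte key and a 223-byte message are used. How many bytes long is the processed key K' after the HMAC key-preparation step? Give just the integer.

128

Key is 128 ≤ 128 bytes, zero-padded: |K'| = 128.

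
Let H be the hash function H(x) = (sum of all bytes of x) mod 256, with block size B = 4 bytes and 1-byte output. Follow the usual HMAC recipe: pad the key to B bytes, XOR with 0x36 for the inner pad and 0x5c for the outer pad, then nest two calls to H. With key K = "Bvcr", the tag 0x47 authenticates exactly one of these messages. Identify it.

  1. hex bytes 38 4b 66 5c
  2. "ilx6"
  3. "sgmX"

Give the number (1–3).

Key "Bvcr" = 42 76 63 72 is exactly B = 4 bytes: K' = 42 76 63 72.
K' ⊕ ipad = 74 40 55 44; K' ⊕ opad = 1e 2a 3f 2e.
m1: inner = H(74 40 55 44 38 4b 66 5c) = 92; tag = H(1e 2a 3f 2e 92) = 47 ← matches
m2: inner = H(74 40 55 44 69 6c 78 36) = d0; tag = H(1e 2a 3f 2e d0) = 85
m3: inner = H(74 40 55 44 73 67 6d 58) = ec; tag = H(1e 2a 3f 2e ec) = a1

1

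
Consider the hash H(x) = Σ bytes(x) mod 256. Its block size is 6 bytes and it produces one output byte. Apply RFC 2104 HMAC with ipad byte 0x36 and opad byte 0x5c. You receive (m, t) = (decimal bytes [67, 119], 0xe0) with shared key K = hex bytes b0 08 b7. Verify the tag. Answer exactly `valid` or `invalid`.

valid

Key hex bytes b0 08 b7 is 3 bytes ≤ B = 6; zero-pad to 6 bytes: K' = b0 08 b7 00 00 00.
K' ⊕ ipad = 86 3e 81 36 36 36; K' ⊕ opad = ec 54 eb 5c 5c 5c.
Inner hash: sum = 134+62+129+54+54+54+67+119 = 673; mod 256 = 161 → a1.
Outer hash (recomputed tag): sum = 236+84+235+92+92+92+161 = 992; mod 256 = 224 → e0.
Recomputed tag = e0; claimed = e0 → match.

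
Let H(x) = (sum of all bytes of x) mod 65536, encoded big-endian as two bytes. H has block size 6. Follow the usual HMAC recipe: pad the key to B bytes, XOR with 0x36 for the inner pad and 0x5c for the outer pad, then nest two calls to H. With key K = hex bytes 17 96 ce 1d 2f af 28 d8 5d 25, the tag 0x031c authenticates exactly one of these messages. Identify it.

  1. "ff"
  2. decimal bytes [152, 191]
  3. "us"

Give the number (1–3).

Key hex bytes 17 96 ce 1d 2f af 28 d8 5d 25 is 10 bytes > B = 6, so hash it first: H(key) = 03 f8, then zero-pad to 6 bytes: K' = 03 f8 00 00 00 00.
K' ⊕ ipad = 35 ce 36 36 36 36; K' ⊕ opad = 5f a4 5c 5c 5c 5c.
m1: inner = H(35 ce 36 36 36 36 66 66) = 02 a7; tag = H(5f a4 5c 5c 5c 5c 02 a7) = 031c ← matches
m2: inner = H(35 ce 36 36 36 36 98 bf) = 03 32; tag = H(5f a4 5c 5c 5c 5c 03 32) = 02a8
m3: inner = H(35 ce 36 36 36 36 75 73) = 02 c3; tag = H(5f a4 5c 5c 5c 5c 02 c3) = 0338

1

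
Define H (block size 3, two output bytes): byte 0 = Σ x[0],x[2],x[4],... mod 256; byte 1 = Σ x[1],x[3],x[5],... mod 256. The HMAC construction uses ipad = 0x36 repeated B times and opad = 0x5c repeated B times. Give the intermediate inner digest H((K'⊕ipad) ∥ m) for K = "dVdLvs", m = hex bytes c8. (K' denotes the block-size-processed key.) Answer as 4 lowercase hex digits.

3eeb

Key "dVdLvs" = 64 56 64 4c 76 73 is 6 bytes > B = 3, so hash it first: H(key) = 3e 15, then zero-pad to 3 bytes: K' = 3e 15 00.
K' ⊕ ipad = 08 23 36.
Inner input = 08 23 36 ∥ c8.
Inner hash: even-index sum = 62 mod 256 = 62; odd-index sum = 235 mod 256 = 235 → 3e eb.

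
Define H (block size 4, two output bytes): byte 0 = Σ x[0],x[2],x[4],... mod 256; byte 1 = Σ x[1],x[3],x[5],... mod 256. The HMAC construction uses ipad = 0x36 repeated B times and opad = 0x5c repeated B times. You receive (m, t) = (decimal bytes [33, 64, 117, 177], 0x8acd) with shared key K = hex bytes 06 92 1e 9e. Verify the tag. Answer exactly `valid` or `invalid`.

valid

Key hex bytes 06 92 1e 9e is exactly B = 4 bytes: K' = 06 92 1e 9e.
K' ⊕ ipad = 30 a4 28 a8; K' ⊕ opad = 5a ce 42 c2.
Inner hash: even-index sum = 238 mod 256 = 238; odd-index sum = 573 mod 256 = 61 → ee 3d.
Outer hash (recomputed tag): even-index sum = 394 mod 256 = 138; odd-index sum = 461 mod 256 = 205 → 8a cd.
Recomputed tag = 8acd; claimed = 8acd → match.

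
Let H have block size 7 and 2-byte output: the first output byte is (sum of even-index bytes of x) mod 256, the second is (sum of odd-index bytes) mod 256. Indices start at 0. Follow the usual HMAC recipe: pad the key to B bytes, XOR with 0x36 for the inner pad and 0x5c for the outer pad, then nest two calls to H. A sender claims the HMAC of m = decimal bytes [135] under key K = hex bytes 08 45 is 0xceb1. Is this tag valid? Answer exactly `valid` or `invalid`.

valid

Key hex bytes 08 45 is 2 bytes ≤ B = 7; zero-pad to 7 bytes: K' = 08 45 00 00 00 00 00.
K' ⊕ ipad = 3e 73 36 36 36 36 36; K' ⊕ opad = 54 19 5c 5c 5c 5c 5c.
Inner hash: even-index sum = 224 mod 256 = 224; odd-index sum = 358 mod 256 = 102 → e0 66.
Outer hash (recomputed tag): even-index sum = 462 mod 256 = 206; odd-index sum = 433 mod 256 = 177 → ce b1.
Recomputed tag = ceb1; claimed = ceb1 → match.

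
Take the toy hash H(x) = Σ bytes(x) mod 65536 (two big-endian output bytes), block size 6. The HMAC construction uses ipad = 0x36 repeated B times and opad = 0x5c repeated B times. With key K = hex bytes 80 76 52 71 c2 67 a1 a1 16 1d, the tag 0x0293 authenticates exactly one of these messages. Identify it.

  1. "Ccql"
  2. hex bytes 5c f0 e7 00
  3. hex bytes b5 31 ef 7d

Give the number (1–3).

3

Key hex bytes 80 76 52 71 c2 67 a1 a1 16 1d is 10 bytes > B = 6, so hash it first: H(key) = 04 57, then zero-pad to 6 bytes: K' = 04 57 00 00 00 00.
K' ⊕ ipad = 32 61 36 36 36 36; K' ⊕ opad = 58 0b 5c 5c 5c 5c.
m1: inner = H(32 61 36 36 36 36 43 63 71 6c) = 02 ee; tag = H(58 0b 5c 5c 5c 5c 02 ee) = 02c3
m2: inner = H(32 61 36 36 36 36 5c f0 e7 00) = 03 9e; tag = H(58 0b 5c 5c 5c 5c 03 9e) = 0274
m3: inner = H(32 61 36 36 36 36 b5 31 ef 7d) = 03 bd; tag = H(58 0b 5c 5c 5c 5c 03 bd) = 0293 ← matches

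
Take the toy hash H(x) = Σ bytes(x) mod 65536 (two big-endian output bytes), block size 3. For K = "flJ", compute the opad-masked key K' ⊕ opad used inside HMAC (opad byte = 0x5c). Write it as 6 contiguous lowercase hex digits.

3a3016

Key "flJ" = 66 6c 4a is exactly B = 3 bytes: K' = 66 6c 4a.
XOR each byte with 0x5c: 66⊕5c=3a, 6c⊕5c=30, 4a⊕5c=16.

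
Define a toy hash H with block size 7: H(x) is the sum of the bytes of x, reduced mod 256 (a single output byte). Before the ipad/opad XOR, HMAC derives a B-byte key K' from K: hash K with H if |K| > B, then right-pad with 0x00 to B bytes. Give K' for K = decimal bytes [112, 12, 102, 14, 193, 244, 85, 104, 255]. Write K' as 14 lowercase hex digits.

|K| = 9 > B = 7, so first hash the key.
H(K): sum = 112+12+102+14+193+244+85+104+255 = 1121; mod 256 = 97 → 61.
Zero-pad H(K) = 61 to 7 bytes: K' = 61 00 00 00 00 00 00.

61000000000000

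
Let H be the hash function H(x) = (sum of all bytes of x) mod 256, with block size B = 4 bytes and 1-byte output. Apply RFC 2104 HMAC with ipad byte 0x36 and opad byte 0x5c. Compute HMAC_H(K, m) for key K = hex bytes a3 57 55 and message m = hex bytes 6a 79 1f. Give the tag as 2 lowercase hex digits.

00

Key hex bytes a3 57 55 is 3 bytes ≤ B = 4; zero-pad to 4 bytes: K' = a3 57 55 00.
K' ⊕ ipad = 95 61 63 36.  K' ⊕ opad = ff 0b 09 5c.
Inner input = (K'⊕ipad) ∥ m = 95 61 63 36 ∥ 6a 79 1f.
Inner hash: sum = 149+97+99+54+106+121+31 = 657; mod 256 = 145 → 91.
Outer input = (K'⊕opad) ∥ inner = ff 0b 09 5c ∥ 91.
Outer hash (tag): sum = 255+11+9+92+145 = 512; mod 256 = 0 → 00.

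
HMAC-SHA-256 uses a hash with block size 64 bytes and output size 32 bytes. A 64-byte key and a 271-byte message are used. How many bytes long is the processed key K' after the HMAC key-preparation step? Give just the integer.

Key is 64 ≤ 64 bytes, zero-padded: |K'| = 64.

64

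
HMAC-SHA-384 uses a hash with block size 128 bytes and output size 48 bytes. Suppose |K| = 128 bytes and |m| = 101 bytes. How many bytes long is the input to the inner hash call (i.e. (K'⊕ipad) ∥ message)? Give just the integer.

229

Key is 128 ≤ 128 bytes, zero-padded: |K'| = 128.
Inner input = (K'⊕ipad) ∥ m → 128 + 101 = 229 bytes.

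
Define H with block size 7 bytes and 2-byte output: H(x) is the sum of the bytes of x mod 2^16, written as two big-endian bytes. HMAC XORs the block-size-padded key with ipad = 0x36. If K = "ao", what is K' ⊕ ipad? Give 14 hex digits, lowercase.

Key "ao" = 61 6f is 2 bytes ≤ B = 7; zero-pad to 7 bytes: K' = 61 6f 00 00 00 00 00.
XOR each byte with 0x36: 61⊕36=57, 6f⊕36=59, 00⊕36=36, 00⊕36=36, 00⊕36=36, 00⊕36=36, 00⊕36=36.

57593636363636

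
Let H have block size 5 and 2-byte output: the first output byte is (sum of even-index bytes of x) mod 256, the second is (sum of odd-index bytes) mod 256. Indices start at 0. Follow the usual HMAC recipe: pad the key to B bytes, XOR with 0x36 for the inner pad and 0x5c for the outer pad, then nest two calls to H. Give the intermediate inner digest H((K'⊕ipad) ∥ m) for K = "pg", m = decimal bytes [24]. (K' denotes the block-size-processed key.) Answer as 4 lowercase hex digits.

Key "pg" = 70 67 is 2 bytes ≤ B = 5; zero-pad to 5 bytes: K' = 70 67 00 00 00.
K' ⊕ ipad = 46 51 36 36 36.
Inner input = 46 51 36 36 36 ∥ 18.
Inner hash: even-index sum = 178 mod 256 = 178; odd-index sum = 159 mod 256 = 159 → b2 9f.

b29f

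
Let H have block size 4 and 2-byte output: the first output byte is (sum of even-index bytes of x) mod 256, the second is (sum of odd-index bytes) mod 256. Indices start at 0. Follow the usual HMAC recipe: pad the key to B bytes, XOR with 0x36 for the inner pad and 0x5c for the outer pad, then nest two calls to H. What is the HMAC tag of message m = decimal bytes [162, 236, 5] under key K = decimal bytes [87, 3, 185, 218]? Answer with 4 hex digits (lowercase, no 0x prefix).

87f2

Key decimal bytes [87, 3, 185, 218] = 57 03 b9 da is exactly B = 4 bytes: K' = 57 03 b9 da.
K' ⊕ ipad = 61 35 8f ec.  K' ⊕ opad = 0b 5f e5 86.
Inner input = (K'⊕ipad) ∥ m = 61 35 8f ec ∥ a2 ec 05.
Inner hash: even-index sum = 407 mod 256 = 151; odd-index sum = 525 mod 256 = 13 → 97 0d.
Outer input = (K'⊕opad) ∥ inner = 0b 5f e5 86 ∥ 97 0d.
Outer hash (tag): even-index sum = 391 mod 256 = 135; odd-index sum = 242 mod 256 = 242 → 87 f2.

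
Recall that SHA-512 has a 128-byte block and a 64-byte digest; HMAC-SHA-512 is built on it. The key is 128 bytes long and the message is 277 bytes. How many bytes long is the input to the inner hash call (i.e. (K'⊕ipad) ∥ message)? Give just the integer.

Key is 128 ≤ 128 bytes, zero-padded: |K'| = 128.
Inner input = (K'⊕ipad) ∥ m → 128 + 277 = 405 bytes.

405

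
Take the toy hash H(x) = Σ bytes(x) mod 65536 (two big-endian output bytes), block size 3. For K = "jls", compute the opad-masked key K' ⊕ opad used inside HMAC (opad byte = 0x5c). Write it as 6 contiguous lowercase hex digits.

36302f

Key "jls" = 6a 6c 73 is exactly B = 3 bytes: K' = 6a 6c 73.
XOR each byte with 0x5c: 6a⊕5c=36, 6c⊕5c=30, 73⊕5c=2f.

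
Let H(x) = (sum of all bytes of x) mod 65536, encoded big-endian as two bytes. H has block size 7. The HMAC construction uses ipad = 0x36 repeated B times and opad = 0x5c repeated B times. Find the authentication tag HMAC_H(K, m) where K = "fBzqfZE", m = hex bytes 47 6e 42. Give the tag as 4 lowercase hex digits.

0184

Key "fBzqfZE" = 66 42 7a 71 66 5a 45 is exactly B = 7 bytes: K' = 66 42 7a 71 66 5a 45.
K' ⊕ ipad = 50 74 4c 47 50 6c 73.  K' ⊕ opad = 3a 1e 26 2d 3a 06 19.
Inner input = (K'⊕ipad) ∥ m = 50 74 4c 47 50 6c 73 ∥ 47 6e 42.
Inner hash: sum = 80+116+76+71+80+108+115+71+110+66 = 893 → 03 7d.
Outer input = (K'⊕opad) ∥ inner = 3a 1e 26 2d 3a 06 19 ∥ 03 7d.
Outer hash (tag): sum = 58+30+38+45+58+6+25+3+125 = 388 → 01 84.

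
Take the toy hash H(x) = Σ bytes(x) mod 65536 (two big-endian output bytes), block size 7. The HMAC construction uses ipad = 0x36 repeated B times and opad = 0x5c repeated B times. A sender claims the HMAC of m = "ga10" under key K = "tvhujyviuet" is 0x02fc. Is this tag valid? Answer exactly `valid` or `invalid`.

Key "tvhujyviuet" = 74 76 68 75 6a 79 76 69 75 65 74 is 11 bytes > B = 7, so hash it first: H(key) = 04 d7, then zero-pad to 7 bytes: K' = 04 d7 00 00 00 00 00.
K' ⊕ ipad = 32 e1 36 36 36 36 36; K' ⊕ opad = 58 8b 5c 5c 5c 5c 5c.
Inner hash: sum = 50+225+54+54+54+54+54+103+97+49+48 = 842 → 03 4a.
Outer hash (recomputed tag): sum = 88+139+92+92+92+92+92+3+74 = 764 → 02 fc.
Recomputed tag = 02fc; claimed = 02fc → match.

valid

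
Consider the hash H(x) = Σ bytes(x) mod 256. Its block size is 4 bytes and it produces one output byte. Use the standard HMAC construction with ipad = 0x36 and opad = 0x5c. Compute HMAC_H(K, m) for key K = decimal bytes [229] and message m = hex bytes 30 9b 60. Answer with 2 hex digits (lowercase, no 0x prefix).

Key decimal bytes [229] = e5 is 1 byte ≤ B = 4; zero-pad to 4 bytes: K' = e5 00 00 00.
K' ⊕ ipad = d3 36 36 36.  K' ⊕ opad = b9 5c 5c 5c.
Inner input = (K'⊕ipad) ∥ m = d3 36 36 36 ∥ 30 9b 60.
Inner hash: sum = 211+54+54+54+48+155+96 = 672; mod 256 = 160 → a0.
Outer input = (K'⊕opad) ∥ inner = b9 5c 5c 5c ∥ a0.
Outer hash (tag): sum = 185+92+92+92+160 = 621; mod 256 = 109 → 6d.

6d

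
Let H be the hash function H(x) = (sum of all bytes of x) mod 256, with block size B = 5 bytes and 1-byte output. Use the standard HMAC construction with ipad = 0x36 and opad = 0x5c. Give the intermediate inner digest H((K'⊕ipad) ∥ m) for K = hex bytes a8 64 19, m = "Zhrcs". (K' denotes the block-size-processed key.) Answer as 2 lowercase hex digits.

95

Key hex bytes a8 64 19 is 3 bytes ≤ B = 5; zero-pad to 5 bytes: K' = a8 64 19 00 00.
K' ⊕ ipad = 9e 52 2f 36 36.
Inner input = 9e 52 2f 36 36 ∥ 5a 68 72 63 73.
Inner hash: sum = 158+82+47+54+54+90+104+114+99+115 = 917; mod 256 = 149 → 95.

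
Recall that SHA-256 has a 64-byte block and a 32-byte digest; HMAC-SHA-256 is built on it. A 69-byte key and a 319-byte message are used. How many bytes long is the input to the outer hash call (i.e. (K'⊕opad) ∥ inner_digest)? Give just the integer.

96

Key is 69 > 64 bytes, so it is hashed to 32 bytes then zero-padded to 64: |K'| = 64.
Outer input = (K'⊕opad) ∥ H(inner) → 64 + 32 = 96 bytes.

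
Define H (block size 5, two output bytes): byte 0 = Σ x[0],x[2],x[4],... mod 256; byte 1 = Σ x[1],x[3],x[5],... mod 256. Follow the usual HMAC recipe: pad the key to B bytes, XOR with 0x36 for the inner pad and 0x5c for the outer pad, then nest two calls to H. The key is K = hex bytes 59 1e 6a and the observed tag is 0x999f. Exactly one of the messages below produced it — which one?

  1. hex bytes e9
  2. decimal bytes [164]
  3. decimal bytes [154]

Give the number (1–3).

2

Key hex bytes 59 1e 6a is 3 bytes ≤ B = 5; zero-pad to 5 bytes: K' = 59 1e 6a 00 00.
K' ⊕ ipad = 6f 28 5c 36 36; K' ⊕ opad = 05 42 36 5c 5c.
m1: inner = H(6f 28 5c 36 36 e9) = 01 47; tag = H(05 42 36 5c 5c 01 47) = de9f
m2: inner = H(6f 28 5c 36 36 a4) = 01 02; tag = H(05 42 36 5c 5c 01 02) = 999f ← matches
m3: inner = H(6f 28 5c 36 36 9a) = 01 f8; tag = H(05 42 36 5c 5c 01 f8) = 8f9f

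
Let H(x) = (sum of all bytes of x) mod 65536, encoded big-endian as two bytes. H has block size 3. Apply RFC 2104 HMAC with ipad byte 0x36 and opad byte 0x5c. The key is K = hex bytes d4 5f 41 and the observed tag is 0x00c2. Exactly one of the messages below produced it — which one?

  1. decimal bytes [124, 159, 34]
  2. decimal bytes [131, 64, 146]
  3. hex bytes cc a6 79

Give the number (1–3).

Key hex bytes d4 5f 41 is exactly B = 3 bytes: K' = d4 5f 41.
K' ⊕ ipad = e2 69 77; K' ⊕ opad = 88 03 1d.
m1: inner = H(e2 69 77 7c 9f 22) = 02 ff; tag = H(88 03 1d 02 ff) = 01a9
m2: inner = H(e2 69 77 83 40 92) = 03 17; tag = H(88 03 1d 03 17) = 00c2 ← matches
m3: inner = H(e2 69 77 cc a6 79) = 03 ad; tag = H(88 03 1d 03 ad) = 0158

2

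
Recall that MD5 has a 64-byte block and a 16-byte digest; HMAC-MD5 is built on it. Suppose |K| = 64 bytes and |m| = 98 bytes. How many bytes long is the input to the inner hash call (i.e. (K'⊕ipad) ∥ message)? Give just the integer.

162

Key is 64 ≤ 64 bytes, zero-padded: |K'| = 64.
Inner input = (K'⊕ipad) ∥ m → 64 + 98 = 162 bytes.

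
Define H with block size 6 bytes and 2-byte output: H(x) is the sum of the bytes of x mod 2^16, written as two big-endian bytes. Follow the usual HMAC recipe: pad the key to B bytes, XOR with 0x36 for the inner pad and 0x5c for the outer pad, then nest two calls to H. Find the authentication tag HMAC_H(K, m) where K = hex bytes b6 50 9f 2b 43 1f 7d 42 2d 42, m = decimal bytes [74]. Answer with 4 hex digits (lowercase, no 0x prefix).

Key hex bytes b6 50 9f 2b 43 1f 7d 42 2d 42 is 10 bytes > B = 6, so hash it first: H(key) = 03 60, then zero-pad to 6 bytes: K' = 03 60 00 00 00 00.
K' ⊕ ipad = 35 56 36 36 36 36.  K' ⊕ opad = 5f 3c 5c 5c 5c 5c.
Inner input = (K'⊕ipad) ∥ m = 35 56 36 36 36 36 ∥ 4a.
Inner hash: sum = 53+86+54+54+54+54+74 = 429 → 01 ad.
Outer input = (K'⊕opad) ∥ inner = 5f 3c 5c 5c 5c 5c ∥ 01 ad.
Outer hash (tag): sum = 95+60+92+92+92+92+1+173 = 697 → 02 b9.

02b9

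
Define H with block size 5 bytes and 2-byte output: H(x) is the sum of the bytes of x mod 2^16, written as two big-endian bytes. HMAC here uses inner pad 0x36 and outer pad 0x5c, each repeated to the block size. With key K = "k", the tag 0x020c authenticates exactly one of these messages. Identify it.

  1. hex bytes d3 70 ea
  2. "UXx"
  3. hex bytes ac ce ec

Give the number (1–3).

1

Key "k" = 6b is 1 byte ≤ B = 5; zero-pad to 5 bytes: K' = 6b 00 00 00 00.
K' ⊕ ipad = 5d 36 36 36 36; K' ⊕ opad = 37 5c 5c 5c 5c.
m1: inner = H(5d 36 36 36 36 d3 70 ea) = 03 62; tag = H(37 5c 5c 5c 5c 03 62) = 020c ← matches
m2: inner = H(5d 36 36 36 36 55 58 78) = 02 5a; tag = H(37 5c 5c 5c 5c 02 5a) = 0203
m3: inner = H(5d 36 36 36 36 ac ce ec) = 03 9b; tag = H(37 5c 5c 5c 5c 03 9b) = 0245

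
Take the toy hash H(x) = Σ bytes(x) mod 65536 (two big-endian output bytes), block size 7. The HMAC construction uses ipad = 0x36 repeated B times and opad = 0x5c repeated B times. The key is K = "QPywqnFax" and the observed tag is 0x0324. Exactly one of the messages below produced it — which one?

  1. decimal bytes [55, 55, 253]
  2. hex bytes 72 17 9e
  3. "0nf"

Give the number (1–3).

Key "QPywqnFax" = 51 50 79 77 71 6e 46 61 78 is 9 bytes > B = 7, so hash it first: H(key) = 03 8f, then zero-pad to 7 bytes: K' = 03 8f 00 00 00 00 00.
K' ⊕ ipad = 35 b9 36 36 36 36 36; K' ⊕ opad = 5f d3 5c 5c 5c 5c 5c.
m1: inner = H(35 b9 36 36 36 36 36 37 37 fd) = 03 67; tag = H(5f d3 5c 5c 5c 5c 5c 03 67) = 0368
m2: inner = H(35 b9 36 36 36 36 36 72 17 9e) = 03 23; tag = H(5f d3 5c 5c 5c 5c 5c 03 23) = 0324 ← matches
m3: inner = H(35 b9 36 36 36 36 36 30 6e 66) = 03 00; tag = H(5f d3 5c 5c 5c 5c 5c 03 00) = 0301

2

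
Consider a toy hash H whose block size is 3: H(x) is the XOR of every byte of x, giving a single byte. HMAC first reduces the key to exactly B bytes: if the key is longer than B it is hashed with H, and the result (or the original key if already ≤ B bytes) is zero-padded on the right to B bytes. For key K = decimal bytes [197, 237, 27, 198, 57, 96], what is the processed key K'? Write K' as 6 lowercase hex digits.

ac0000

|K| = 6 > B = 3, so first hash the key.
H(K): XOR c5⊕ed⊕1b⊕c6⊕39⊕60 = ac.
Zero-pad H(K) = ac to 3 bytes: K' = ac 00 00.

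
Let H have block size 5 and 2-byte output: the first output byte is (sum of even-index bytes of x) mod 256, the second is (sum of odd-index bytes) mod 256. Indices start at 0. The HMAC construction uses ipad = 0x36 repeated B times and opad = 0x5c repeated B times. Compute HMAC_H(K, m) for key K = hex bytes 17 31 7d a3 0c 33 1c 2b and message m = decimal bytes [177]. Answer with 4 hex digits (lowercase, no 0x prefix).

83c0

Key hex bytes 17 31 7d a3 0c 33 1c 2b is 8 bytes > B = 5, so hash it first: H(key) = bc 32, then zero-pad to 5 bytes: K' = bc 32 00 00 00.
K' ⊕ ipad = 8a 04 36 36 36.  K' ⊕ opad = e0 6e 5c 5c 5c.
Inner input = (K'⊕ipad) ∥ m = 8a 04 36 36 36 ∥ b1.
Inner hash: even-index sum = 246 mod 256 = 246; odd-index sum = 235 mod 256 = 235 → f6 eb.
Outer input = (K'⊕opad) ∥ inner = e0 6e 5c 5c 5c ∥ f6 eb.
Outer hash (tag): even-index sum = 643 mod 256 = 131; odd-index sum = 448 mod 256 = 192 → 83 c0.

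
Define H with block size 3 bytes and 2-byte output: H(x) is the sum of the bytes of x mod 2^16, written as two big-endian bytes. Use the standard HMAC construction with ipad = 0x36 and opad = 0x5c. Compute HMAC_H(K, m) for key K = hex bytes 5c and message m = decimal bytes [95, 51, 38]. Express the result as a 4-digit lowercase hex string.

0147

Key hex bytes 5c is 1 byte ≤ B = 3; zero-pad to 3 bytes: K' = 5c 00 00.
K' ⊕ ipad = 6a 36 36.  K' ⊕ opad = 00 5c 5c.
Inner input = (K'⊕ipad) ∥ m = 6a 36 36 ∥ 5f 33 26.
Inner hash: sum = 106+54+54+95+51+38 = 398 → 01 8e.
Outer input = (K'⊕opad) ∥ inner = 00 5c 5c ∥ 01 8e.
Outer hash (tag): sum = 0+92+92+1+142 = 327 → 01 47.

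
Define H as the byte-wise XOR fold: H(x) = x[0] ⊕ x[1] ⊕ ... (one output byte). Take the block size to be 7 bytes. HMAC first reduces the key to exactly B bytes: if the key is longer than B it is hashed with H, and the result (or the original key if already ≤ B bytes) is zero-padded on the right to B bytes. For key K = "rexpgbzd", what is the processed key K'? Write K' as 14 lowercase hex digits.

04000000000000

|K| = 8 > B = 7, so first hash the key.
H(K): XOR 72⊕65⊕78⊕70⊕67⊕62⊕7a⊕64 = 04.
Zero-pad H(K) = 04 to 7 bytes: K' = 04 00 00 00 00 00 00.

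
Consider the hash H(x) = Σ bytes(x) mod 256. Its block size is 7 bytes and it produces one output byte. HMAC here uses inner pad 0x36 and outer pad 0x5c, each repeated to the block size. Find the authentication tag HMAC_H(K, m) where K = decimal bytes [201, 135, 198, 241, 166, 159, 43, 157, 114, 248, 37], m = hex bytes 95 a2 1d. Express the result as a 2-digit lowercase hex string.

54

Key decimal bytes [201, 135, 198, 241, 166, 159, 43, 157, 114, 248, 37] = c9 87 c6 f1 a6 9f 2b 9d 72 f8 25 is 11 bytes > B = 7, so hash it first: H(key) = a3, then zero-pad to 7 bytes: K' = a3 00 00 00 00 00 00.
K' ⊕ ipad = 95 36 36 36 36 36 36.  K' ⊕ opad = ff 5c 5c 5c 5c 5c 5c.
Inner input = (K'⊕ipad) ∥ m = 95 36 36 36 36 36 36 ∥ 95 a2 1d.
Inner hash: sum = 149+54+54+54+54+54+54+149+162+29 = 813; mod 256 = 45 → 2d.
Outer input = (K'⊕opad) ∥ inner = ff 5c 5c 5c 5c 5c 5c ∥ 2d.
Outer hash (tag): sum = 255+92+92+92+92+92+92+45 = 852; mod 256 = 84 → 54.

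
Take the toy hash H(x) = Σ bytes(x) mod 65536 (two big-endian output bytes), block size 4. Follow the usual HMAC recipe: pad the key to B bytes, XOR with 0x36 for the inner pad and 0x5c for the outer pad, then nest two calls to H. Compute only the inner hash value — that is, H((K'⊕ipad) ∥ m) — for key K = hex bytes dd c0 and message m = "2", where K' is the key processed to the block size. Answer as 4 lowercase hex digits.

Key hex bytes dd c0 is 2 bytes ≤ B = 4; zero-pad to 4 bytes: K' = dd c0 00 00.
K' ⊕ ipad = eb f6 36 36.
Inner input = eb f6 36 36 ∥ 32.
Inner hash: sum = 235+246+54+54+50 = 639 → 02 7f.

027f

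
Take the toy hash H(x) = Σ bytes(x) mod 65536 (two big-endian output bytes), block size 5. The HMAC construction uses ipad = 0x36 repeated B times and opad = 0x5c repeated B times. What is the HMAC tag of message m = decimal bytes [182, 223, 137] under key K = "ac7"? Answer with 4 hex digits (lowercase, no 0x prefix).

01d9

Key "ac7" = 61 63 37 is 3 bytes ≤ B = 5; zero-pad to 5 bytes: K' = 61 63 37 00 00.
K' ⊕ ipad = 57 55 01 36 36.  K' ⊕ opad = 3d 3f 6b 5c 5c.
Inner input = (K'⊕ipad) ∥ m = 57 55 01 36 36 ∥ b6 df 89.
Inner hash: sum = 87+85+1+54+54+182+223+137 = 823 → 03 37.
Outer input = (K'⊕opad) ∥ inner = 3d 3f 6b 5c 5c ∥ 03 37.
Outer hash (tag): sum = 61+63+107+92+92+3+55 = 473 → 01 d9.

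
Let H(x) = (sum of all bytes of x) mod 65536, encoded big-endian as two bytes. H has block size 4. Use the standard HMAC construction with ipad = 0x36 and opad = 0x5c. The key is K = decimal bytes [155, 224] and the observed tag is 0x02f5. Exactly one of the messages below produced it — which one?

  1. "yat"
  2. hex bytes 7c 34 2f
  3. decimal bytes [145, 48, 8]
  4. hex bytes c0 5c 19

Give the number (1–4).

Key decimal bytes [155, 224] = 9b e0 is 2 bytes ≤ B = 4; zero-pad to 4 bytes: K' = 9b e0 00 00.
K' ⊕ ipad = ad d6 36 36; K' ⊕ opad = c7 bc 5c 5c.
m1: inner = H(ad d6 36 36 79 61 74) = 03 3d; tag = H(c7 bc 5c 5c 03 3d) = 027b
m2: inner = H(ad d6 36 36 7c 34 2f) = 02 ce; tag = H(c7 bc 5c 5c 02 ce) = 030b
m3: inner = H(ad d6 36 36 91 30 08) = 02 b8; tag = H(c7 bc 5c 5c 02 b8) = 02f5 ← matches
m4: inner = H(ad d6 36 36 c0 5c 19) = 03 24; tag = H(c7 bc 5c 5c 03 24) = 0262

3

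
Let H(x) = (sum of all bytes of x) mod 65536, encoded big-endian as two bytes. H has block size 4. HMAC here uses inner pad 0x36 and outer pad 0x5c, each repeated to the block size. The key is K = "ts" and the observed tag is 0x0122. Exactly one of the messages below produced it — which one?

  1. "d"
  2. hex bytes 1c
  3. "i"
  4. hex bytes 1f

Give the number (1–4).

4

Key "ts" = 74 73 is 2 bytes ≤ B = 4; zero-pad to 4 bytes: K' = 74 73 00 00.
K' ⊕ ipad = 42 45 36 36; K' ⊕ opad = 28 2f 5c 5c.
m1: inner = H(42 45 36 36 64) = 01 57; tag = H(28 2f 5c 5c 01 57) = 0167
m2: inner = H(42 45 36 36 1c) = 01 0f; tag = H(28 2f 5c 5c 01 0f) = 011f
m3: inner = H(42 45 36 36 69) = 01 5c; tag = H(28 2f 5c 5c 01 5c) = 016c
m4: inner = H(42 45 36 36 1f) = 01 12; tag = H(28 2f 5c 5c 01 12) = 0122 ← matches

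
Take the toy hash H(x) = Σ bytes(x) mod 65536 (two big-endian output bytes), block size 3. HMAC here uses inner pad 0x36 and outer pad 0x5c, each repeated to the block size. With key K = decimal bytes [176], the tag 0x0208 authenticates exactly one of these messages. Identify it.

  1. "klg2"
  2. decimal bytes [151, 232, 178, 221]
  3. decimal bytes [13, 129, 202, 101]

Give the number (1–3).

1

Key decimal bytes [176] = b0 is 1 byte ≤ B = 3; zero-pad to 3 bytes: K' = b0 00 00.
K' ⊕ ipad = 86 36 36; K' ⊕ opad = ec 5c 5c.
m1: inner = H(86 36 36 6b 6c 67 32) = 02 62; tag = H(ec 5c 5c 02 62) = 0208 ← matches
m2: inner = H(86 36 36 97 e8 b2 dd) = 04 00; tag = H(ec 5c 5c 04 00) = 01a8
m3: inner = H(86 36 36 0d 81 ca 65) = 02 af; tag = H(ec 5c 5c 02 af) = 0255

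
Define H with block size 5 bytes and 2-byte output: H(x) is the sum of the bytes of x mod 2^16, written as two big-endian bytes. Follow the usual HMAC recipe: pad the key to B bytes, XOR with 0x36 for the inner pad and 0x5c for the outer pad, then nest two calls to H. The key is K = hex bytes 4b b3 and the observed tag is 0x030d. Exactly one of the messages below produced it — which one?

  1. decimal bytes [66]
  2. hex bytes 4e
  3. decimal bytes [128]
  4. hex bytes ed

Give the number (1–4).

2

Key hex bytes 4b b3 is 2 bytes ≤ B = 5; zero-pad to 5 bytes: K' = 4b b3 00 00 00.
K' ⊕ ipad = 7d 85 36 36 36; K' ⊕ opad = 17 ef 5c 5c 5c.
m1: inner = H(7d 85 36 36 36 42) = 01 e6; tag = H(17 ef 5c 5c 5c 01 e6) = 0301
m2: inner = H(7d 85 36 36 36 4e) = 01 f2; tag = H(17 ef 5c 5c 5c 01 f2) = 030d ← matches
m3: inner = H(7d 85 36 36 36 80) = 02 24; tag = H(17 ef 5c 5c 5c 02 24) = 0240
m4: inner = H(7d 85 36 36 36 ed) = 02 91; tag = H(17 ef 5c 5c 5c 02 91) = 02ad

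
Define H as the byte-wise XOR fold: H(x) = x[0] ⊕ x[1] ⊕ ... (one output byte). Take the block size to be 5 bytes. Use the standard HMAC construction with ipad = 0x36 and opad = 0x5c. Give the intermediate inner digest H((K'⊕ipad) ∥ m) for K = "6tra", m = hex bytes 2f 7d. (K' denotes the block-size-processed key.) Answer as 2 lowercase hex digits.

35

Key "6tra" = 36 74 72 61 is 4 bytes ≤ B = 5; zero-pad to 5 bytes: K' = 36 74 72 61 00.
K' ⊕ ipad = 00 42 44 57 36.
Inner input = 00 42 44 57 36 ∥ 2f 7d.
Inner hash: XOR 00⊕42⊕44⊕57⊕36⊕2f⊕7d = 35.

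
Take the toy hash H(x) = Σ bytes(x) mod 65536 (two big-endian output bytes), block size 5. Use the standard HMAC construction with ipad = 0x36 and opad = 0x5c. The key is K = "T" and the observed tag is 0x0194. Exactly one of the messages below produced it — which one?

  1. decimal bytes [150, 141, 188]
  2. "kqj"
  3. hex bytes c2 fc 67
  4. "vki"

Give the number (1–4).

Key "T" = 54 is 1 byte ≤ B = 5; zero-pad to 5 bytes: K' = 54 00 00 00 00.
K' ⊕ ipad = 62 36 36 36 36; K' ⊕ opad = 08 5c 5c 5c 5c.
m1: inner = H(62 36 36 36 36 96 8d bc) = 03 19; tag = H(08 5c 5c 5c 5c 03 19) = 0194 ← matches
m2: inner = H(62 36 36 36 36 6b 71 6a) = 02 80; tag = H(08 5c 5c 5c 5c 02 80) = 01fa
m3: inner = H(62 36 36 36 36 c2 fc 67) = 03 5f; tag = H(08 5c 5c 5c 5c 03 5f) = 01da
m4: inner = H(62 36 36 36 36 76 6b 69) = 02 84; tag = H(08 5c 5c 5c 5c 02 84) = 01fe

1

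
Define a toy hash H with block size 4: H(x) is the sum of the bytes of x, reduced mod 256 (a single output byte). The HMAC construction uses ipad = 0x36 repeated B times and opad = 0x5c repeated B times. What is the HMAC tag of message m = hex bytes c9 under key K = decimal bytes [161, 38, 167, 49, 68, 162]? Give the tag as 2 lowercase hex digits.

Key decimal bytes [161, 38, 167, 49, 68, 162] = a1 26 a7 31 44 a2 is 6 bytes > B = 4, so hash it first: H(key) = 85, then zero-pad to 4 bytes: K' = 85 00 00 00.
K' ⊕ ipad = b3 36 36 36.  K' ⊕ opad = d9 5c 5c 5c.
Inner input = (K'⊕ipad) ∥ m = b3 36 36 36 ∥ c9.
Inner hash: sum = 179+54+54+54+201 = 542; mod 256 = 30 → 1e.
Outer input = (K'⊕opad) ∥ inner = d9 5c 5c 5c ∥ 1e.
Outer hash (tag): sum = 217+92+92+92+30 = 523; mod 256 = 11 → 0b.

0b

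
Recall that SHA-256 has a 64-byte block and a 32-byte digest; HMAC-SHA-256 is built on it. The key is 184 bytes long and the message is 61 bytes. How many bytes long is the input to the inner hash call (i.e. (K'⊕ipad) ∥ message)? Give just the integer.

Key is 184 > 64 bytes, so it is hashed to 32 bytes then zero-padded to 64: |K'| = 64.
Inner input = (K'⊕ipad) ∥ m → 64 + 61 = 125 bytes.

125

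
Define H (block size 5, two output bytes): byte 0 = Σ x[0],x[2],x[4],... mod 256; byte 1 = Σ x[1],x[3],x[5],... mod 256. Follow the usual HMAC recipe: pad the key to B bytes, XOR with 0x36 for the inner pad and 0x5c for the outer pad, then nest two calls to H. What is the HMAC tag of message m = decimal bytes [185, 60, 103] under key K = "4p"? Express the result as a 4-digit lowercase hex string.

Key "4p" = 34 70 is 2 bytes ≤ B = 5; zero-pad to 5 bytes: K' = 34 70 00 00 00.
K' ⊕ ipad = 02 46 36 36 36.  K' ⊕ opad = 68 2c 5c 5c 5c.
Inner input = (K'⊕ipad) ∥ m = 02 46 36 36 36 ∥ b9 3c 67.
Inner hash: even-index sum = 170 mod 256 = 170; odd-index sum = 412 mod 256 = 156 → aa 9c.
Outer input = (K'⊕opad) ∥ inner = 68 2c 5c 5c 5c ∥ aa 9c.
Outer hash (tag): even-index sum = 444 mod 256 = 188; odd-index sum = 306 mod 256 = 50 → bc 32.

bc32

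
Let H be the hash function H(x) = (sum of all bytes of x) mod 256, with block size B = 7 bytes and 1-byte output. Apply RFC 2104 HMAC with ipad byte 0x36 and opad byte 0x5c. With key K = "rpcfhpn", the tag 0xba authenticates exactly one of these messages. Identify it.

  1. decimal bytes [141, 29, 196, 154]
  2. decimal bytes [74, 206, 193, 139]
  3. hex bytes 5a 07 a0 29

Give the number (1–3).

3

Key "rpcfhpn" = 72 70 63 66 68 70 6e is exactly B = 7 bytes: K' = 72 70 63 66 68 70 6e.
K' ⊕ ipad = 44 46 55 50 5e 46 58; K' ⊕ opad = 2e 2c 3f 3a 34 2c 32.
m1: inner = H(44 46 55 50 5e 46 58 8d 1d c4 9a) = 33; tag = H(2e 2c 3f 3a 34 2c 32 33) = 98
m2: inner = H(44 46 55 50 5e 46 58 4a ce c1 8b) = 8f; tag = H(2e 2c 3f 3a 34 2c 32 8f) = f4
m3: inner = H(44 46 55 50 5e 46 58 5a 07 a0 29) = 55; tag = H(2e 2c 3f 3a 34 2c 32 55) = ba ← matches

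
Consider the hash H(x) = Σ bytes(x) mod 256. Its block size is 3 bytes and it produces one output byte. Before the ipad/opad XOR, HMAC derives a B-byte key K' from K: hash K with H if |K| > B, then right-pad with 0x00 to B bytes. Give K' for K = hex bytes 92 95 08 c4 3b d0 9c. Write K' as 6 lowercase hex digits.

|K| = 7 > B = 3, so first hash the key.
H(K): sum = 146+149+8+196+59+208+156 = 922; mod 256 = 154 → 9a.
Zero-pad H(K) = 9a to 3 bytes: K' = 9a 00 00.

9a0000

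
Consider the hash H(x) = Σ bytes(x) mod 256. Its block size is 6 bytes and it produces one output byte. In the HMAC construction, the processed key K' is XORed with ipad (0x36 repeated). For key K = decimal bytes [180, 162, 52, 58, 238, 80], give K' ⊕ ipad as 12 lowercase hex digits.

8294020cd866

Key decimal bytes [180, 162, 52, 58, 238, 80] = b4 a2 34 3a ee 50 is exactly B = 6 bytes: K' = b4 a2 34 3a ee 50.
XOR each byte with 0x36: b4⊕36=82, a2⊕36=94, 34⊕36=02, 3a⊕36=0c, ee⊕36=d8, 50⊕36=66.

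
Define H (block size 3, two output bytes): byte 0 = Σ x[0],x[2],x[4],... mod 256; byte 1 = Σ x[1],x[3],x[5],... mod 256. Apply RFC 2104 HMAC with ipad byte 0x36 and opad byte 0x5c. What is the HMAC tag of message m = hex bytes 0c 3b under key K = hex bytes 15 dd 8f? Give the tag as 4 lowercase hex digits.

1398

Key hex bytes 15 dd 8f is exactly B = 3 bytes: K' = 15 dd 8f.
K' ⊕ ipad = 23 eb b9.  K' ⊕ opad = 49 81 d3.
Inner input = (K'⊕ipad) ∥ m = 23 eb b9 ∥ 0c 3b.
Inner hash: even-index sum = 279 mod 256 = 23; odd-index sum = 247 mod 256 = 247 → 17 f7.
Outer input = (K'⊕opad) ∥ inner = 49 81 d3 ∥ 17 f7.
Outer hash (tag): even-index sum = 531 mod 256 = 19; odd-index sum = 152 mod 256 = 152 → 13 98.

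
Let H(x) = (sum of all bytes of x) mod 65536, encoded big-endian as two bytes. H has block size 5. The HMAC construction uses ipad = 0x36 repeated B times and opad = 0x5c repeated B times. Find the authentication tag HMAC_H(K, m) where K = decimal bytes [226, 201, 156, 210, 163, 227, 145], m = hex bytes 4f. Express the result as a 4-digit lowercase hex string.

Key decimal bytes [226, 201, 156, 210, 163, 227, 145] = e2 c9 9c d2 a3 e3 91 is 7 bytes > B = 5, so hash it first: H(key) = 05 30, then zero-pad to 5 bytes: K' = 05 30 00 00 00.
K' ⊕ ipad = 33 06 36 36 36.  K' ⊕ opad = 59 6c 5c 5c 5c.
Inner input = (K'⊕ipad) ∥ m = 33 06 36 36 36 ∥ 4f.
Inner hash: sum = 51+6+54+54+54+79 = 298 → 01 2a.
Outer input = (K'⊕opad) ∥ inner = 59 6c 5c 5c 5c ∥ 01 2a.
Outer hash (tag): sum = 89+108+92+92+92+1+42 = 516 → 02 04.

0204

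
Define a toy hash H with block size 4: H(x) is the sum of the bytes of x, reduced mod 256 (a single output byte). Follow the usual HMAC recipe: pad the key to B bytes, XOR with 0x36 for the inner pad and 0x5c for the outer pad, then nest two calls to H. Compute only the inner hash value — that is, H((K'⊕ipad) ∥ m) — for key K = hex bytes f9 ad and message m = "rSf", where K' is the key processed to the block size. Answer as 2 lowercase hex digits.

01

Key hex bytes f9 ad is 2 bytes ≤ B = 4; zero-pad to 4 bytes: K' = f9 ad 00 00.
K' ⊕ ipad = cf 9b 36 36.
Inner input = cf 9b 36 36 ∥ 72 53 66.
Inner hash: sum = 207+155+54+54+114+83+102 = 769; mod 256 = 1 → 01.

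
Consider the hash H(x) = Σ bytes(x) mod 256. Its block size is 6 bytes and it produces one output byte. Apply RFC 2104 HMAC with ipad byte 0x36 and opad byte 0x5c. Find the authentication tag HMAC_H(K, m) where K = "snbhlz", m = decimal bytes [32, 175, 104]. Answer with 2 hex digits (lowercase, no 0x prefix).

55

Key "snbhlz" = 73 6e 62 68 6c 7a is exactly B = 6 bytes: K' = 73 6e 62 68 6c 7a.
K' ⊕ ipad = 45 58 54 5e 5a 4c.  K' ⊕ opad = 2f 32 3e 34 30 26.
Inner input = (K'⊕ipad) ∥ m = 45 58 54 5e 5a 4c ∥ 20 af 68.
Inner hash: sum = 69+88+84+94+90+76+32+175+104 = 812; mod 256 = 44 → 2c.
Outer input = (K'⊕opad) ∥ inner = 2f 32 3e 34 30 26 ∥ 2c.
Outer hash (tag): sum = 47+50+62+52+48+38+44 = 341; mod 256 = 85 → 55.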